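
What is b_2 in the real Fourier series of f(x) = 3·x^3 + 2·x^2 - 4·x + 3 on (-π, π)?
b_2 = (1/π) ∫_{-π}^{π} f(x)·sin(2x) dx.
Evaluate the integral (use parity and integration by parts as needed): b_2 = 17/2 - 3·π^2.

Final answer: 17/2 - 3·π^2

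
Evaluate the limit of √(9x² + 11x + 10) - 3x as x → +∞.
As x → +∞: multiply by the conjugate to get (11x+10)/(√(9x²+11x+10)+3x); the denominator ~ 6x, so the limit is 11/6.
Limit = 11/6.

Final answer: 11/6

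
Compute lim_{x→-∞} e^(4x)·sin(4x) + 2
Evaluate the dominant behaviour as x → -∞; each term tends to a finite value or vanishes.
Limit = 2.

Final answer: 2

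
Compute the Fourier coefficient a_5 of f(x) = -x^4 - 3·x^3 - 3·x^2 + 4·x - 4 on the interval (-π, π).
a_5 = (1/π) ∫_{-π}^{π} f(x)·cos(5x) dx.
Evaluate the integral (use parity and integration by parts as needed): a_5 = 252/625 + 8·π^2/25.

Final answer: 252/625 + 8·π^2/25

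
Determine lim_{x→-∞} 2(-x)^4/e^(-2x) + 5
The quotient is an ∞/∞ indeterminate form as x → -∞.
Compare growth rates of the dominant terms (exponentials ≫ polynomials ≫ logarithms), or apply L'Hôpital's rule; the quotient → 0.
Adding the constant: 0 + 5 = 5. Limit = 5.

Final answer: 5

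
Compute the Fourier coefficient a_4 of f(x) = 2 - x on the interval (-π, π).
a_4 = (1/π) ∫_{-π}^{π} f(x)·cos(4x) dx.
Evaluate the integral (use parity and integration by parts as needed): a_4 = 0.

Final answer: 0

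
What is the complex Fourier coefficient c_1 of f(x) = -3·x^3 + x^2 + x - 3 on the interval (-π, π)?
Compute the real Fourier coefficients first: a_1 = -4, b_1 = 38 - 6·π^2.
Then c_1 = (a_1 − i·b_1)/2 = -2 - 19·i + 3·i·π^2.

Final answer: -2 - 19·i + 3·i·π^2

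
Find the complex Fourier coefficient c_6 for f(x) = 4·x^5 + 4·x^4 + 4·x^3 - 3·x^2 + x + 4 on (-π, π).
Compute the real Fourier coefficients first: a_6 = -13/27 + 8·π^2/9, b_6 = -4·π^4/3 - 16·π^2/27 - 19/81.
Then c_6 = (a_6 − i·b_6)/2 = -13/54 + 4·π^2/9 + 19·i/162 + 8·i·π^2/27 + 2·i·π^4/3.

Final answer: -13/54 + 4·π^2/9 + 19·i/162 + 8·i·π^2/27 + 2·i·π^4/3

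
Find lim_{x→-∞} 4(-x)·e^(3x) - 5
The product is a 0·∞ indeterminate form at x → -∞.
Rewrite the product as 4(-x) / e^(-3x) (an ∞/∞ form) and apply L'Hôpital, or use the standard hierarchy e^(3|x|) ≫ |(-x)| as x → -∞.
The indeterminate product → 0, so the limit = -5.

Final answer: -5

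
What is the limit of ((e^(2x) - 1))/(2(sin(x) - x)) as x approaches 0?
Both numerator and denominator → 0 as x → 0; this is a 0/0 indeterminate form.
Expand each to leading order near x = 0: numerator ~ 2·x, denominator ~ -x^3/3.
The limit of the ratio is -∞.

Final answer: -∞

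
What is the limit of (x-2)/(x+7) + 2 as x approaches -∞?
Evaluate the dominant behaviour as x → -∞; each term tends to a finite value or vanishes.
Limit = 3.

Final answer: 3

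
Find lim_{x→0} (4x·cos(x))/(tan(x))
Both numerator and denominator → 0 as x → 0; this is a 0/0 indeterminate form.
Expand each to leading order near x = 0: numerator ~ 4·x, denominator ~ x.
The limit of the ratio is 4.

Final answer: 4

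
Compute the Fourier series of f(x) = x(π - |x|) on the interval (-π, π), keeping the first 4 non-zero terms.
8·sin(x)/π + 8·sin(3·x)/(27·π) + 8·sin(5·x)/(125·π) + 8·sin(7·x)/(343·π)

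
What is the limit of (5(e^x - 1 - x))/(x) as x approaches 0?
Both numerator and denominator → 0 as x → 0; this is a 0/0 indeterminate form.
Expand each to leading order near x = 0: numerator ~ 5·x^2/2, denominator ~ x.
The limit of the ratio is 0.

Final answer: 0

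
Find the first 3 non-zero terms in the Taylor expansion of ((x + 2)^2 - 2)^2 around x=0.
20·x^2 + 16·x + 4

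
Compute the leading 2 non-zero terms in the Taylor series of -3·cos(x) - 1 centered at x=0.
3·x^2/2 - 4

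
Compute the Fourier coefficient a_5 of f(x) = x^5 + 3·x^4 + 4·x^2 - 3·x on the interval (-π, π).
a_5 = (1/π) ∫_{-π}^{π} f(x)·cos(5x) dx.
Evaluate the integral (use parity and integration by parts as needed): a_5 = -24·π^2/25 - 256/625.

Final answer: -24·π^2/25 - 256/625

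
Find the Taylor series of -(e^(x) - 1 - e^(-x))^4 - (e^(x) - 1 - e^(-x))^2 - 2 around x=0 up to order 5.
161·x^5/10 - 76·x^4/3 + 34·x^3 - 28·x^2 + 12·x - 4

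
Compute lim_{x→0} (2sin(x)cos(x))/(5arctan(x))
Both numerator and denominator → 0 as x → 0; this is a 0/0 indeterminate form.
Expand each to leading order near x = 0: numerator ~ 2·x, denominator ~ 5·x.
The limit of the ratio is 2/5.

Final answer: 2/5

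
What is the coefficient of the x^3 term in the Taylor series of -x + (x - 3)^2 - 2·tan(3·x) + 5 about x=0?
Expand to order 3: -x + (x - 3)^2 - 2·tan(3·x) + 5 = -18·x^3 + x^2 - 13·x + 14 + O(x^4).
The coefficient of x^3 is -18.

Final answer: -18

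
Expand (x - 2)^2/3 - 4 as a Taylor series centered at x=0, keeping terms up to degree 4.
x^2/3 - 4·x/3 - 8/3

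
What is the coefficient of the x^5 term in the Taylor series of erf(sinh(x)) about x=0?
Expand to order 5: erf(sinh(x)) = -7·x^5/(60·√(π)) - x^3/(3·√(π)) + 2·x/√(π) + O(x^6).
The coefficient of x^5 is -7/(60·√(π)).

Final answer: -7/(60·√(π))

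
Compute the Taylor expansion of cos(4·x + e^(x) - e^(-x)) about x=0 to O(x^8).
-2383·x^6/45 + 52·x^4 - 18·x^2 + 1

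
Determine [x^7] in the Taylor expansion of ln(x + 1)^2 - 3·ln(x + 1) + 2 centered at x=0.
Expand to order 7: ln(x + 1)^2 - 3·ln(x + 1) + 2 = -79·x^7/70 + 227·x^6/180 - 43·x^5/30 + 5·x^4/3 - 2·x^3 + 5·x^2/2 - 3·x + 2 + O(x^8).
The coefficient of x^7 is -79/70.

Final answer: -79/70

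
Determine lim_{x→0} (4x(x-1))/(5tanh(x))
Both numerator and denominator → 0 as x → 0; this is a 0/0 indeterminate form.
Expand each to leading order near x = 0: numerator ~ -4·x, denominator ~ 5·x.
The limit of the ratio is -4/5.

Final answer: -4/5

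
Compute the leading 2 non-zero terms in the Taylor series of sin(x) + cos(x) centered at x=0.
x + 1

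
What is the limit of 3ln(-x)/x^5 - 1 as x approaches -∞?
The quotient is an ∞/∞ indeterminate form as x → -∞.
Compare growth rates of the dominant terms (exponentials ≫ polynomials ≫ logarithms), or apply L'Hôpital's rule; the quotient → 0.
Adding the constant: 0 - 1 = -1. Limit = -1.

Final answer: -1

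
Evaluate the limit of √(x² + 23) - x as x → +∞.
This is an ∞ − ∞ indeterminate form.
Multiply and divide by the conjugate √(x²+23) + x; the x² terms cancel, leaving 23/(√(x²+23)+x) → 0.
Limit = 0.

Final answer: 0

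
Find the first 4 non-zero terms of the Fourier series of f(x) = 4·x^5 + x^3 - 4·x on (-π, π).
(-158·π^2 + 8·π^4 + 940)·sin(x) + (-4·π^4 - 49/2 + 19·π^2)·sin(2·x) + (-142·π^2/27 + 68/81 + 8·π^4/3)·sin(3·x) + (-2·π^4 + 5/4 + 2·π^2)·sin(4·x)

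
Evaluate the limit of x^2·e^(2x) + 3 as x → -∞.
The product is a 0·∞ indeterminate form at x → -∞.
Rewrite the product as x^2 / e^(-2x) (an ∞/∞ form) and apply L'Hôpital, or use the standard hierarchy e^(2|x|) ≫ |x^2| as x → -∞.
The indeterminate product → 0, so the limit = 3.

Final answer: 3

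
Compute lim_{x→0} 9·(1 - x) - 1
Direct substitution at x = 0 gives 8.

Final answer: 8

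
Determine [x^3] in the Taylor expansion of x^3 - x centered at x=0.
Expand to order 3: x^3 - x = x^3 - x + O(x^4).
The coefficient of x^3 is 1.

Final answer: 1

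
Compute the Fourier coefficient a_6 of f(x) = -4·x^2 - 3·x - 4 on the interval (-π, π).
a_6 = (1/π) ∫_{-π}^{π} f(x)·cos(6x) dx.
Evaluate the integral (use parity and integration by parts as needed): a_6 = -4/9.

Final answer: -4/9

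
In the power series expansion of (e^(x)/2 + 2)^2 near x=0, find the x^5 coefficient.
Expand to order 5: (e^(x)/2 + 2)^2 = x^5/12 + x^4/4 + 2·x^3/3 + 3·x^2/2 + 5·x/2 + 25/4 + O(x^6).
The coefficient of x^5 is 1/12.

Final answer: 1/12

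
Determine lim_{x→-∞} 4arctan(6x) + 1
Evaluate the dominant behaviour as x → -∞; each term tends to a finite value or vanishes.
Limit = 1 - 2·π.

Final answer: 1 - 2·π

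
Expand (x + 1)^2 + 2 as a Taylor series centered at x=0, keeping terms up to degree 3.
x^2 + 2·x + 3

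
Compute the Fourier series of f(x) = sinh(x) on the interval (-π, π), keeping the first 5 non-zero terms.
sin(x)·sinh(π)/π - 4·sin(2·x)·sinh(π)/(5·π) + 3·sin(3·x)·sinh(π)/(5·π) - 8·sin(4·x)·sinh(π)/(17·π) + 5·sin(5·x)·sinh(π)/(13·π)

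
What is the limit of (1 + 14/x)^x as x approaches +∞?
As x → +∞: this is the defining limit (1 + 14/x)^x → e^14.
Limit = e^(14).

Final answer: e^(14)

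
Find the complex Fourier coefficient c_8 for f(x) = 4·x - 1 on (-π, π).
Compute the real Fourier coefficients first: a_8 = 0, b_8 = -1.
Then c_8 = (a_8 − i·b_8)/2 = i/2.

Final answer: i/2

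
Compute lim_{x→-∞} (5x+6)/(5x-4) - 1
Evaluate the dominant behaviour as x → -∞; each term tends to a finite value or vanishes.
Limit = 0.

Final answer: 0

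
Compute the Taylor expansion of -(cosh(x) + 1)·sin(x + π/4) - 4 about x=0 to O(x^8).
√(2)·x^7/1120 + √(2)·x^6/1440 + √(2)·x^5/80 + √(2)·x^4/16 - √(2)·x^3/12 + √(2)·x^2/4 - √(2)·x - 4 - √(2)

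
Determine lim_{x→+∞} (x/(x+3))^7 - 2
As x → +∞: x/(x+3) = 1/(1 + 3/x) → 1, and the 7th power of a limit-1 base also → 1; with the additive constant, 1 - 2 = -1.
Limit = -1.

Final answer: -1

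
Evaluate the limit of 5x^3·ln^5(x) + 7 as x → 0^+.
The product is a 0·∞ indeterminate form at x → 0⁺.
Rewrite the product as 5·ln^5(x) / x^(-3) and apply L'Hôpital, or use the standard hierarchy x^(-3) ≫ |ln x|^5 as x → 0⁺.
The indeterminate product → 0, so the limit = 7.

Final answer: 7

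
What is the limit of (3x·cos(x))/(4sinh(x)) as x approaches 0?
Both numerator and denominator → 0 as x → 0; this is a 0/0 indeterminate form.
Expand each to leading order near x = 0: numerator ~ 3·x, denominator ~ 4·x.
The limit of the ratio is 3/4.

Final answer: 3/4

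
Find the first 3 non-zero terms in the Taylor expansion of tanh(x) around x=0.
2·x^5/15 - x^3/3 + x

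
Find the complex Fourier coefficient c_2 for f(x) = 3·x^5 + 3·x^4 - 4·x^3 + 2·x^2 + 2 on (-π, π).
Compute the real Fourier coefficients first: a_2 = -7 + 6·π^2, b_2 = -3·π^4 - 57/2 + 19·π^2.
Then c_2 = (a_2 − i·b_2)/2 = -7/2 + 3·π^2 - 19·i·π^2/2 + 57·i/4 + 3·i·π^4/2.

Final answer: -7/2 + 3·π^2 - 19·i·π^2/2 + 57·i/4 + 3·i·π^4/2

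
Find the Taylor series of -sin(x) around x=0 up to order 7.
x^7/5040 - x^5/120 + x^3/6 - x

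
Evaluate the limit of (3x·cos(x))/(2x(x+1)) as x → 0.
Both numerator and denominator → 0 as x → 0; this is a 0/0 indeterminate form.
Expand each to leading order near x = 0: numerator ~ 3·x, denominator ~ 2·x.
The limit of the ratio is 3/2.

Final answer: 3/2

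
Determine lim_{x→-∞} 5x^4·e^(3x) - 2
The product is a 0·∞ indeterminate form at x → -∞.
Rewrite the product as 5x^4 / e^(-3x) (an ∞/∞ form) and apply L'Hôpital, or use the standard hierarchy e^(3|x|) ≫ |x^4| as x → -∞.
The indeterminate product → 0, so the limit = -2.

Final answer: -2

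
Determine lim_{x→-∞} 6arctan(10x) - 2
Evaluate the dominant behaviour as x → -∞; each term tends to a finite value or vanishes.
Limit = -3·π - 2.

Final answer: -3·π - 2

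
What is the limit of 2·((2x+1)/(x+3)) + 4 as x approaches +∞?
Evaluate the dominant behaviour as x → +∞; each term tends to a finite value or vanishes.
Limit = 8.

Final answer: 8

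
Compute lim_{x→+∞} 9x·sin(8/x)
As x → +∞: let u = 8/x → 0⁺; then 9·x·sin(8/x) = 9·8·sin(u)/u → 9·8·1 = 72.
Limit = 72.

Final answer: 72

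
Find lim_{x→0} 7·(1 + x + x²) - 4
Direct substitution at x = 0 gives 3.

Final answer: 3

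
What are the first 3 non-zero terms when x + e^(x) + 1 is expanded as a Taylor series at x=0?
x^2/2 + 2·x + 2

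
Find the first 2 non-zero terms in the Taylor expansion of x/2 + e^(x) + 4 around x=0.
3·x/2 + 5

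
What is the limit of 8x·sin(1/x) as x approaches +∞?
As x → +∞: let u = 1/x → 0⁺; then 8·x·sin(1/x) = 8·1·sin(u)/u → 8·1·1 = 8.
Limit = 8.

Final answer: 8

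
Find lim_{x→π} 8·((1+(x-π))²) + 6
Direct substitution at x = π gives 14.

Final answer: 14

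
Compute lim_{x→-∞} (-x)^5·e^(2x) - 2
The product is a 0·∞ indeterminate form at x → -∞.
Rewrite the product as (-x)^5 / e^(-2x) (an ∞/∞ form) and apply L'Hôpital, or use the standard hierarchy e^(2|x|) ≫ |(-x)^5| as x → -∞.
The indeterminate product → 0, so the limit = -2.

Final answer: -2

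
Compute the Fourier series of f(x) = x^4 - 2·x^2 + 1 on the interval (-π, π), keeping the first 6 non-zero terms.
(56 - 8·π^2)·cos(x) + (-5 + 2·π^2)·cos(2·x) + (40/27 - 8·π^2/9)·cos(3·x) + (-11/16 + π^2/2)·cos(4·x) + (248/625 - 8·π^2/25)·cos(5·x) - 2·π^2/3 + 1 + π^4/5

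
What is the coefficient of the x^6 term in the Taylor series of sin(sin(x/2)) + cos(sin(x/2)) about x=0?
Expand to order 6: sin(sin(x/2)) + cos(sin(x/2)) = -37·x^6/46080 + x^5/320 + 5·x^4/384 - x^3/24 - x^2/8 + x/2 + 1 + O(x^7).
The coefficient of x^6 is -37/46080.

Final answer: -37/46080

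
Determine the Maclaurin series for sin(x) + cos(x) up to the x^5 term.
x^5/120 + x^4/24 - x^3/6 - x^2/2 + x + 1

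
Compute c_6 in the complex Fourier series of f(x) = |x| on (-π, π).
Compute the real Fourier coefficients first: a_6 = 0, b_6 = 0.
Then c_6 = (a_6 − i·b_6)/2 = 0.

Final answer: 0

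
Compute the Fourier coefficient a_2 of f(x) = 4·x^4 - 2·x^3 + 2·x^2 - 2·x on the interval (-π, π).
a_2 = (1/π) ∫_{-π}^{π} f(x)·cos(2x) dx.
Evaluate the integral (use parity and integration by parts as needed): a_2 = -10 + 8·π^2.

Final answer: -10 + 8·π^2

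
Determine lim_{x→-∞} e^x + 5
Evaluate the dominant behaviour as x → -∞; each term tends to a finite value or vanishes.
Limit = 5.

Final answer: 5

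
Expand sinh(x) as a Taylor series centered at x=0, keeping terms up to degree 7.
x^7/5040 + x^5/120 + x^3/6 + x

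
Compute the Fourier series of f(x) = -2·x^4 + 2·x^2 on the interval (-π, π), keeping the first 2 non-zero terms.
(-104 + 16·π^2)·cos(x) - 2·π^4/5 + 2·π^2/3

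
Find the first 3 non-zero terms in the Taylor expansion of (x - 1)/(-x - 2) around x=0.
3·x^2/8 - 3·x/4 + 1/2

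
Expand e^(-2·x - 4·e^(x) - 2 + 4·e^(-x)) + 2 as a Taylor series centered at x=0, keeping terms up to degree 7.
-1607701·x^7·e^(-2)/630 + 4838·x^6·e^(-2)/3 - 13501·x^5·e^(-2)/15 + 430·x^4·e^(-2) - 168·x^3·e^(-2) + 50·x^2·e^(-2) - 10·x·e^(-2) + e^(-2) + 2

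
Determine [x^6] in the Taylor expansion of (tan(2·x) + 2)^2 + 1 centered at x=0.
Expand to order 6: (tan(2·x) + 2)^2 + 1 = 1088·x^6/45 + 256·x^5/15 + 32·x^4/3 + 32·x^3/3 + 4·x^2 + 8·x + 5 + O(x^7).
The coefficient of x^6 is 1088/45.

Final answer: 1088/45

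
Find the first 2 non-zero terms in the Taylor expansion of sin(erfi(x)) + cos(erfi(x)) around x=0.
2·x/√(π) + 1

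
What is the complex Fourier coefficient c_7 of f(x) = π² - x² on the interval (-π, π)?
Compute the real Fourier coefficients first: a_7 = 4/49, b_7 = 0.
Then c_7 = (a_7 − i·b_7)/2 = 2/49.

Final answer: 2/49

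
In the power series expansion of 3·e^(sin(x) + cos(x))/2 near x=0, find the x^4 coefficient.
Expand to order 4: 3·e^(sin(x) + cos(x))/2 = -5·e·x^4/16 - 3·e·x^3/4 + 3·e·x/2 + 3·e/2 + O(x^5).
The coefficient of x^4 is -5·e/16.

Final answer: -5·e/16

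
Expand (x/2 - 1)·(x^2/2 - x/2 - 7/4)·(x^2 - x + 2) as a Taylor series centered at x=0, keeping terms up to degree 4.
-x^4 + 7·x^3/8 + 5·x^2/8 - 5·x/2 + 7/2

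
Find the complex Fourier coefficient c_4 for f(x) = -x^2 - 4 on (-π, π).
Compute the real Fourier coefficients first: a_4 = -1/4, b_4 = 0.
Then c_4 = (a_4 − i·b_4)/2 = -1/8.

Final answer: -1/8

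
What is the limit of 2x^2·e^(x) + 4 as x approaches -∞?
The product is a 0·∞ indeterminate form at x → -∞.
Rewrite the product as 2x^2 / e^(-x) (an ∞/∞ form) and apply L'Hôpital, or use the standard hierarchy e^(|x|) ≫ |x^2| as x → -∞.
The indeterminate product → 0, so the limit = 4.

Final answer: 4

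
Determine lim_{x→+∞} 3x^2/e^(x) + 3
The quotient is an ∞/∞ indeterminate form as x → +∞.
The exponential denominator e^(x) dominates the polynomial numerator (e^x ≫ x^2 as x → ∞), so the quotient → 0.
Adding the constant: 0 + 3 = 3. Limit = 3.

Final answer: 3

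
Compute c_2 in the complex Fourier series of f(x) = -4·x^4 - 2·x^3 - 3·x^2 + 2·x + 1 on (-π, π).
Compute the real Fourier coefficients first: a_2 = 9 - 8·π^2, b_2 = -5 + 2·π^2.
Then c_2 = (a_2 − i·b_2)/2 = -4·π^2 + 9/2 - i·π^2 + 5·i/2.

Final answer: -4·π^2 + 9/2 - i·π^2 + 5·i/2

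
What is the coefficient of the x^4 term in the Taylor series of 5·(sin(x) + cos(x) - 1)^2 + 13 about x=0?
Expand to order 4: 5·(sin(x) + cos(x) - 1)^2 + 13 = -5·x^4/12 - 5·x^3 + 5·x^2 + 13 + O(x^5).
The coefficient of x^4 is -5/12.

Final answer: -5/12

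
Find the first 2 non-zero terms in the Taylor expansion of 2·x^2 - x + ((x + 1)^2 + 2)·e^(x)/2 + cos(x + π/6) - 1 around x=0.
x + 1/2 + √(3)/2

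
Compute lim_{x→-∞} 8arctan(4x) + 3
Evaluate the dominant behaviour as x → -∞; each term tends to a finite value or vanishes.
Limit = 3 - 4·π.

Final answer: 3 - 4·π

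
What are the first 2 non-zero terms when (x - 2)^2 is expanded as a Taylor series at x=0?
4 - 4·x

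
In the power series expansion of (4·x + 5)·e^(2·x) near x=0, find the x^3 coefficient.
Expand to order 3: (4·x + 5)·e^(2·x) = 44·x^3/3 + 18·x^2 + 14·x + 5 + O(x^4).
The coefficient of x^3 is 44/3.

Final answer: 44/3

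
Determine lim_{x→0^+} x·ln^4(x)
This is a 0·∞ indeterminate form at x → 0⁺.
Rewrite the product as ln^4(x) / x^(-1) and apply L'Hôpital, or use the standard hierarchy x^(-1) ≫ |ln x|^4 as x → 0⁺.
The indeterminate product → 0, so the limit = 0.

Final answer: 0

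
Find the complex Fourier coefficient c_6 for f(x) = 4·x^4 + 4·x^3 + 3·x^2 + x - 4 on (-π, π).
Compute the real Fourier coefficients first: a_6 = 5/27 + 8·π^2/9, b_6 = -4·π^2/3 - 1/9.
Then c_6 = (a_6 − i·b_6)/2 = 5/54 + 4·π^2/9 + i/18 + 2·i·π^2/3.

Final answer: 5/54 + 4·π^2/9 + i/18 + 2·i·π^2/3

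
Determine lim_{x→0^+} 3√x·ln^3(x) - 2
The product is a 0·∞ indeterminate form at x → 0⁺.
Rewrite the product as 3·ln^3(x) / x^(-1/2) and apply L'Hôpital, or use the standard hierarchy x^(-1/2) ≫ |ln x|^3 as x → 0⁺.
The indeterminate product → 0, so the limit = -2.

Final answer: -2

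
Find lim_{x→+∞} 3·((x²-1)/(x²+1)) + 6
Evaluate the dominant behaviour as x → +∞; each term tends to a finite value or vanishes.
Limit = 9.

Final answer: 9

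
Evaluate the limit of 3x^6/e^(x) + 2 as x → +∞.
The quotient is an ∞/∞ indeterminate form as x → +∞.
The exponential denominator e^(x) dominates the polynomial numerator (e^x ≫ x^6 as x → ∞), so the quotient → 0.
Adding the constant: 0 + 2 = 2. Limit = 2.

Final answer: 2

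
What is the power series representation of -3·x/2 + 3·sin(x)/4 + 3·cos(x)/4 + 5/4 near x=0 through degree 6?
-x^6/960 + x^5/160 + x^4/32 - x^3/8 - 3·x^2/8 - 3·x/4 + 2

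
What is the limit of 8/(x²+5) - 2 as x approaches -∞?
Evaluate the dominant behaviour as x → -∞; each term tends to a finite value or vanishes.
Limit = -2.

Final answer: -2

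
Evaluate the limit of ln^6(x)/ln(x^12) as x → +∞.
This is an ∞/∞ indeterminate form as x → +∞.
Write ln(x^12) = 12·ln(x), reducing the quotient to ln^5(x)/12 → ∞.
Limit = ∞.

Final answer: ∞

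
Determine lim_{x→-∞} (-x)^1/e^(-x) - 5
The quotient is an ∞/∞ indeterminate form as x → -∞.
Compare growth rates of the dominant terms (exponentials ≫ polynomials ≫ logarithms), or apply L'Hôpital's rule; the quotient → 0.
Adding the constant: 0 - 5 = -5. Limit = -5.

Final answer: -5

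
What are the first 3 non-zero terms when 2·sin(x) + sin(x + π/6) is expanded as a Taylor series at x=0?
-x^2/4 + x·(√(3)/2 + 2) + 1/2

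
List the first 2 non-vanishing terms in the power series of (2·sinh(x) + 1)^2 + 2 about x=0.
4·x + 3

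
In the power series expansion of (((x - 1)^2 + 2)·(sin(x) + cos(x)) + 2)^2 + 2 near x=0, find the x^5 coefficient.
Expand to order 5: (((x - 1)^2 + 2)·(sin(x) + cos(x)) + 2)^2 + 2 = -59·x^5/6 + 53·x^4/6 + 10·x^3 - 24·x^2 + 10·x + 27 + O(x^6).
The coefficient of x^5 is -59/6.

Final answer: -59/6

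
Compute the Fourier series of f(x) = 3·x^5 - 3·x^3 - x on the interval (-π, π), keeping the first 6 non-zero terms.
(-126·π^2 + 6·π^4 + 754)·sin(x) + (-3·π^4 - 26 + 18·π^2)·sin(2·x) + (-58·π^2/9 + 98/27 + 2·π^4)·sin(3·x) + (-3·π^4/2 - 49/64 + 27·π^2/8)·sin(4·x) + (-54·π^2/25 + 74/625 + 6·π^4/5)·sin(5·x) + (-π^4 + 2/27 + 14·π^2/9)·sin(6·x)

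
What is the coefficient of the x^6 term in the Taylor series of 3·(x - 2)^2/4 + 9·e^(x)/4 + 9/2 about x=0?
Expand to order 6: 3·(x - 2)^2/4 + 9·e^(x)/4 + 9/2 = x^6/320 + 3·x^5/160 + 3·x^4/32 + 3·x^3/8 + 15·x^2/8 - 3·x/4 + 39/4 + O(x^7).
The coefficient of x^6 is 1/320.

Final answer: 1/320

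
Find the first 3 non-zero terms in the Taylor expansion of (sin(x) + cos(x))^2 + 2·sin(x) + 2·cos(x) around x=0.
-x^2 + 4·x + 3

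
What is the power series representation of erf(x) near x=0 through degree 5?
x^5/(5·√(π)) - 2·x^3/(3·√(π)) + 2·x/√(π)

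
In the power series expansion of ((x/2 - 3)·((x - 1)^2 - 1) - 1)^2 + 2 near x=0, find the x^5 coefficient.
Expand to order 5: ((x/2 - 3)·((x - 1)^2 - 1) - 1)^2 + 2 = -4·x^5 + 22·x^4 - 49·x^3 + 44·x^2 - 12·x + 3 + O(x^6).
The coefficient of x^5 is -4.

Final answer: -4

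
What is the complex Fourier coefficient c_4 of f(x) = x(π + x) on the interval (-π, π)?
Compute the real Fourier coefficients first: a_4 = 1/4, b_4 = -π/2.
Then c_4 = (a_4 − i·b_4)/2 = 1/8 + i·π/4.

Final answer: 1/8 + i·π/4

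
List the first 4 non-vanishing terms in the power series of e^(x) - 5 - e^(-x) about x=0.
x^5/60 + x^3/3 + 2·x - 5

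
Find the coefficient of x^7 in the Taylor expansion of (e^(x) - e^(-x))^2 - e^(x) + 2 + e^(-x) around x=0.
Expand to order 7: (e^(x) - e^(-x))^2 - e^(x) + 2 + e^(-x) = -x^7/2520 + 8·x^6/45 - x^5/60 + 4·x^4/3 - x^3/3 + 4·x^2 - 2·x + 2 + O(x^8).
The coefficient of x^7 is -1/2520.

Final answer: -1/2520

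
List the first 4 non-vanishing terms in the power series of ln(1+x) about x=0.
-x^4/4 + x^3/3 - x^2/2 + x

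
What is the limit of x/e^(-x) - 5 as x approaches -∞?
The quotient is an ∞/∞ indeterminate form as x → -∞.
Compare growth rates of the dominant terms (exponentials ≫ polynomials ≫ logarithms), or apply L'Hôpital's rule; the quotient → 0.
Adding the constant: 0 - 5 = -5. Limit = -5.

Final answer: -5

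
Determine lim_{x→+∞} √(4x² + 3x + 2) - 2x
As x → +∞: multiply by the conjugate to get (3x+2)/(√(4x²+3x+2)+2x); the denominator ~ 4x, so the limit is 3/4.
Limit = 3/4.

Final answer: 3/4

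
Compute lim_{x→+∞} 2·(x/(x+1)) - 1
Evaluate the dominant behaviour as x → +∞; each term tends to a finite value or vanishes.
Limit = 1.

Final answer: 1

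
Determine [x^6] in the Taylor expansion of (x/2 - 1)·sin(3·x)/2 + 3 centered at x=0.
Expand to order 6: (x/2 - 1)·sin(3·x)/2 + 3 = 81·x^6/160 - 81·x^5/80 - 9·x^4/8 + 9·x^3/4 + 3·x^2/4 - 3·x/2 + 3 + O(x^7).
The coefficient of x^6 is 81/160.

Final answer: 81/160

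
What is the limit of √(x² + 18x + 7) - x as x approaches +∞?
This is an ∞ − ∞ indeterminate form.
Multiply and divide by the conjugate √(x²+18x + 7) + x; the x² terms cancel, leaving (18x + 7)/(√(x²+18x + 7)+x) → 18/2 = 9.
Limit = 9.

Final answer: 9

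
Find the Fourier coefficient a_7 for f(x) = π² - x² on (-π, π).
a_7 = (1/π) ∫_{-π}^{π} f(x)·cos(7x) dx.
Evaluate the integral (use parity and integration by parts as needed): a_7 = 4/49.

Final answer: 4/49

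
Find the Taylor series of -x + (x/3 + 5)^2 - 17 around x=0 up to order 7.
x^2/9 + 7·x/3 + 8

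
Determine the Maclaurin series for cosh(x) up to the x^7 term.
x^6/720 + x^4/24 + x^2/2 + 1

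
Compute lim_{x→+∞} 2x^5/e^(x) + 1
The quotient is an ∞/∞ indeterminate form as x → +∞.
The exponential denominator e^(x) dominates the polynomial numerator (e^x ≫ x^5 as x → ∞), so the quotient → 0.
Adding the constant: 0 + 1 = 1. Limit = 1.

Final answer: 1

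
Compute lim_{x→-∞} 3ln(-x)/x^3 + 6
The quotient is an ∞/∞ indeterminate form as x → -∞.
Compare growth rates of the dominant terms (exponentials ≫ polynomials ≫ logarithms), or apply L'Hôpital's rule; the quotient → 0.
Adding the constant: 0 + 6 = 6. Limit = 6.

Final answer: 6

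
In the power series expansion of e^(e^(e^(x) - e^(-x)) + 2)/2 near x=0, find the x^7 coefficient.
29023·e^(3)/1680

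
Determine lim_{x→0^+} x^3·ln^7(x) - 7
The product is a 0·∞ indeterminate form at x → 0⁺.
Rewrite the product as ln^7(x) / x^(-3) and apply L'Hôpital, or use the standard hierarchy x^(-3) ≫ |ln x|^7 as x → 0⁺.
The indeterminate product → 0, so the limit = -7.

Final answer: -7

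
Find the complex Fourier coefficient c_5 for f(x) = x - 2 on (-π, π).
Compute the real Fourier coefficients first: a_5 = 0, b_5 = 2/5.
Then c_5 = (a_5 − i·b_5)/2 = -i/5.

Final answer: -i/5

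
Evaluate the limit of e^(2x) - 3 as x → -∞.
Evaluate the dominant behaviour as x → -∞; each term tends to a finite value or vanishes.
Limit = -3.

Final answer: -3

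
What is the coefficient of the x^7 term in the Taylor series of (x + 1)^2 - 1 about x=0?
Expand to order 7: (x + 1)^2 - 1 = x^2 + 2·x + O(x^8).
The coefficient of x^7 is 0.

Final answer: 0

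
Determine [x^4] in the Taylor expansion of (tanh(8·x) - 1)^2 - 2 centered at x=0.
Expand to order 4: (tanh(8·x) - 1)^2 - 2 = -8192·x^4/3 + 1024·x^3/3 + 64·x^2 - 16·x - 1 + O(x^5).
The coefficient of x^4 is -8192/3.

Final answer: -8192/3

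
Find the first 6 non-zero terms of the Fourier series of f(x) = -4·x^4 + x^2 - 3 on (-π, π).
(-196 + 32·π^2)·cos(x) + (13 - 8·π^2)·cos(2·x) + (-76/27 + 32·π^2/9)·cos(3·x) + (1 - 2·π^2)·cos(4·x) + (-292/625 + 32·π^2/25)·cos(5·x) - 4·π^4/5 - 3 + π^2/3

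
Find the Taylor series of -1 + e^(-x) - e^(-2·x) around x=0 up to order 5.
31·x^5/120 - 5·x^4/8 + 7·x^3/6 - 3·x^2/2 + x - 1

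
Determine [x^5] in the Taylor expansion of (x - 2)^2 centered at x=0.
Expand to order 5: (x - 2)^2 = x^2 - 4·x + 4 + O(x^6).
The coefficient of x^5 is 0.

Final answer: 0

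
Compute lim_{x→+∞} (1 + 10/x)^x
As x → +∞: this is the defining limit (1 + 10/x)^x → e^10.
Limit = e^(10).

Final answer: e^(10)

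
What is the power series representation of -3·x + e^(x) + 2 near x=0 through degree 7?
x^7/5040 + x^6/720 + x^5/120 + x^4/24 + x^3/6 + x^2/2 - 2·x + 3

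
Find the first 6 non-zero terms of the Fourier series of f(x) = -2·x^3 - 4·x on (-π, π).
(16 - 4·π^2)·sin(x) + (1 + 2·π^2)·sin(2·x) + (-4·π^2/3 - 16/9)·sin(3·x) + (13/8 + π^2)·sin(4·x) + (-4·π^2/5 - 176/125)·sin(5·x) + (11/9 + 2·π^2/3)·sin(6·x)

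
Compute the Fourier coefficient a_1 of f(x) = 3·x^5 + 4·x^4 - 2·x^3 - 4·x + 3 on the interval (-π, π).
a_1 = (1/π) ∫_{-π}^{π} f(x)·cos(1x) dx.
Evaluate the integral (use parity and integration by parts as needed): a_1 = 192 - 32·π^2.

Final answer: 192 - 32·π^2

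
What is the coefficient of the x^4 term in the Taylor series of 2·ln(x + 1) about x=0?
Expand to order 4: 2·ln(x + 1) = -x^4/2 + 2·x^3/3 - x^2 + 2·x + O(x^5).
The coefficient of x^4 is -1/2.

Final answer: -1/2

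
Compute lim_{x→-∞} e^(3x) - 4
Evaluate the dominant behaviour as x → -∞; each term tends to a finite value or vanishes.
Limit = -4.

Final answer: -4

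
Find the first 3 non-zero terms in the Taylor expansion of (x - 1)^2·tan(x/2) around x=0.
13·x^3/24 - x^2 + x/2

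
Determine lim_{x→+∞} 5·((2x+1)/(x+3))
Evaluate the dominant behaviour as x → +∞; each term tends to a finite value or vanishes.
Limit = 10.

Final answer: 10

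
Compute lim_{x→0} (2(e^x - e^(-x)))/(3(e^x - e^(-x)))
Both numerator and denominator → 0 as x → 0; this is a 0/0 indeterminate form.
Expand each to leading order near x = 0: numerator ~ 4·x, denominator ~ 6·x.
The limit of the ratio is 2/3.

Final answer: 2/3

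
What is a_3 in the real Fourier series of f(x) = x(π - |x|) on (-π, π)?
a_3 = (1/π) ∫_{-π}^{π} f(x)·cos(3x) dx.
Evaluate the integral (use parity and integration by parts as needed): a_3 = 0.

Final answer: 0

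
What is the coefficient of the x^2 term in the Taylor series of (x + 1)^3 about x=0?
Expand to order 2: (x + 1)^3 = 3·x^2 + 3·x + 1 + O(x^3).
The coefficient of x^2 is 3.

Final answer: 3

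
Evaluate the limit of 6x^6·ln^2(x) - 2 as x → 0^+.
The product is a 0·∞ indeterminate form at x → 0⁺.
Rewrite the product as 6·ln^2(x) / x^(-6) and apply L'Hôpital, or use the standard hierarchy x^(-6) ≫ |ln x|^2 as x → 0⁺.
The indeterminate product → 0, so the limit = -2.

Final answer: -2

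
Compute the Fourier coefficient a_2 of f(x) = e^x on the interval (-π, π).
a_2 = (1/π) ∫_{-π}^{π} f(x)·cos(2x) dx.
Evaluate the integral (use parity and integration by parts as needed): a_2 = (-1 + e^(2·π))·e^(-π)/(5·π).

Final answer: (-1 + e^(2·π))·e^(-π)/(5·π)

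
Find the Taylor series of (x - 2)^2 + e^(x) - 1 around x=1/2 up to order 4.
5/4 + e^(1/2) + (-3 + e^(1/2))·(x - 1/2) + (e^(1/2)/2 + 1)·(x - 1/2)^2 + e^(1/2)·(x - 1/2)^3/6 + e^(1/2)·(x - 1/2)^4/24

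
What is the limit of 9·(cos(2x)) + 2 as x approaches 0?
Direct substitution at x = 0 gives 11.

Final answer: 11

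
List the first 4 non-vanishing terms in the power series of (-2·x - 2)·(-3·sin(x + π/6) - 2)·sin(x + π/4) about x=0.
x^3·(-23·√(2)/6 + √(6)/2) + x^2·(√(2) + 3·√(6)) + x·(3·√(6)/2 + 7·√(2)) + 7·√(2)/2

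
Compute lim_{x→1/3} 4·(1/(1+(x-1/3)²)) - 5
Direct substitution at x = 1/3 gives -1.

Final answer: -1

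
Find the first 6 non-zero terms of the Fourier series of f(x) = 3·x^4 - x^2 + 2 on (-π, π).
(148 - 24·π^2)·cos(x) + (-10 + 6·π^2)·cos(2·x) + (20/9 - 8·π^2/3)·cos(3·x) + (-13/16 + 3·π^2/2)·cos(4·x) + (244/625 - 24·π^2/25)·cos(5·x) - π^2/3 + 2 + 3·π^4/5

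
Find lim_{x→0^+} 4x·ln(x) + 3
The product is a 0·∞ indeterminate form at x → 0⁺.
Rewrite the product as 4·ln(x) / x^(-1) and apply L'Hôpital, or use the standard hierarchy x^(-1) ≫ |ln x| as x → 0⁺.
The indeterminate product → 0, so the limit = 3.

Final answer: 3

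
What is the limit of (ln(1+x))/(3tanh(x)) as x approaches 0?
Both numerator and denominator → 0 as x → 0; this is a 0/0 indeterminate form.
Expand each to leading order near x = 0: numerator ~ x, denominator ~ 3·x.
The limit of the ratio is 1/3.

Final answer: 1/3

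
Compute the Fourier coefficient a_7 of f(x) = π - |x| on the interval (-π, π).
a_7 = (1/π) ∫_{-π}^{π} f(x)·cos(7x) dx.
Evaluate the integral (use parity and integration by parts as needed): a_7 = 4/(49·π).

Final answer: 4/(49·π)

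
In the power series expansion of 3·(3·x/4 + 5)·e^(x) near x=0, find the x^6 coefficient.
Expand to order 6: 3·(3·x/4 + 5)·e^(x) = 19·x^6/480 + 7·x^5/32 + x^4 + 29·x^3/8 + 39·x^2/4 + 69·x/4 + 15 + O(x^7).
The coefficient of x^6 is 19/480.

Final answer: 19/480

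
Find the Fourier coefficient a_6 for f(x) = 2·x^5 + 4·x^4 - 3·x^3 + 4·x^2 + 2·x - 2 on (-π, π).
a_6 = (1/π) ∫_{-π}^{π} f(x)·cos(6x) dx.
Evaluate the integral (use parity and integration by parts as needed): a_6 = 8/27 + 8·π^2/9.

Final answer: 8/27 + 8·π^2/9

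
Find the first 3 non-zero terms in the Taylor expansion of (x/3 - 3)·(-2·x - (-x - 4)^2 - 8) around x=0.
-x^2/3 + 22·x + 72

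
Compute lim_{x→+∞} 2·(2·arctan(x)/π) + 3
Evaluate the dominant behaviour as x → +∞; each term tends to a finite value or vanishes.
Limit = 5.

Final answer: 5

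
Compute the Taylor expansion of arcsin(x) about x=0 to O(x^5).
x^3/6 + x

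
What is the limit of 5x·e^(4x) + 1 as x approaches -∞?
The product is a 0·∞ indeterminate form at x → -∞.
Rewrite the product as 5x / e^(-4x) (an ∞/∞ form) and apply L'Hôpital, or use the standard hierarchy e^(4|x|) ≫ |x| as x → -∞.
The indeterminate product → 0, so the limit = 1.

Final answer: 1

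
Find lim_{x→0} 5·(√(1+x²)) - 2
Direct substitution at x = 0 gives 3.

Final answer: 3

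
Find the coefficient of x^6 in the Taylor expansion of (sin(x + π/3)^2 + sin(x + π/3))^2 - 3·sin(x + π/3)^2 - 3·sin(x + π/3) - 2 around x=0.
Expand to order 6: (sin(x + π/3)^2 + sin(x + π/3))^2 - 3·sin(x + π/3)^2 - 3·sin(x + π/3) - 2 = x^6·(√(3)/480 + 1/15 + 3·(√(3)/2 + 1)^2·(2·(-√(3)/(3·(√(3)/2 + 1)) - 1/(2·(√(3)/2 + 1)))·(1/(24·(√(3)/2 + 1)) + √(3)/(9·(√(3)/2 + 1))) - 4·√(3)/(135·(√(3)/2 + 1)) - 1/(360·(√(3)/2 + 1)) + 2·(√(3)/(360·(√(3)/2 + 1)) + 2/(15·(√(3)/2 + 1)))·(√(3)/(3·(√(3)/2 + 1)) + 1/(√(3)/2 + 1)) + (-2/(3·(√(3)/2 + 1)) - √(3)/(18·(√(3)/2 + 1)))^2)/4) + x^5·(-√(3)/5 - 1/80 + 3·(√(3)/2 + 1)^2·(√(3)/(180·(√(3)/2 + 1)) + 4/(15·(√(3)/2 + 1)) + 2·(√(3)/(3·(√(3)/2 + 1)) + 1/(√(3)/2 + 1))·(1/(24·(√(3)/2 + 1)) + √(3)/(9·(√(3)/2 + 1))) + 2·(-√(3)/(3·(√(3)/2 + 1)) - 1/(2·(√(3)/2 + 1)))·(-2/(3·(√(3)/2 + 1)) - √(3)/(18·(√(3)/2 + 1))))/4) + x^4·(-1/2 + 3·(√(3)/2 + 1)^2·(2·(√(3)/(3·(√(3)/2 + 1)) + 1/(√(3)/2 + 1))·(-2/(3·(√(3)/2 + 1)) - √(3)/(18·(√(3)/2 + 1))) + 1/(12·(√(3)/2 + 1)) + 2·√(3)/(9·(√(3)/2 + 1)) + (-√(3)/(3·(√(3)/2 + 1)) - 1/(2·(√(3)/2 + 1)))^2)/4 - √(3)/16) + x^3·(3·(√(3)/2 + 1)^2·(2·(-√(3)/(3·(√(3)/2 + 1)) - 1/(2·(√(3)/2 + 1)))·(√(3)/(3·(√(3)/2 + 1)) + 1/(√(3)/2 + 1)) - 4/(3·(√(3)/2 + 1)) - √(3)/(9·(√(3)/2 + 1)))/4 + 1/4 + √(3)) + x^2·(3·(√(3)/2 + 1)^2·(-2·√(3)/(3·(√(3)/2 + 1)) - 1/(√(3)/2 + 1) + (√(3)/(3·(√(3)/2 + 1)) + 1/(√(3)/2 + 1))^2)/4 + 3·√(3)/4 + 3/2) + x·(-3·√(3)/2 - 3/2 + 3·(√(3)/2 + 1)^2·(2·√(3)/(3·(√(3)/2 + 1)) + 2/(√(3)/2 + 1))/4) - 17/4 - 3·√(3)/2 + 3·(√(3)/2 + 1)^2/4 + O(x^7).
The coefficient of x^6 is √(3)/480 + 1/15 + 3·(√(3)/2 + 1)^2·(2·(-√(3)/(3·(√(3)/2 + 1)) - 1/(2·(√(3)/2 + 1)))·(1/(24·(√(3)/2 + 1)) + √(3)/(9·(√(3)/2 + 1))) - 4·√(3)/(135·(√(3)/2 + 1)) - 1/(360·(√(3)/2 + 1)) + 2·(√(3)/(360·(√(3)/2 + 1)) + 2/(15·(√(3)/2 + 1)))·(√(3)/(3·(√(3)/2 + 1)) + 1/(√(3)/2 + 1)) + (-2/(3·(√(3)/2 + 1)) - √(3)/(18·(√(3)/2 + 1)))^2)/4.

Final answer: √(3)/480 + 1/15 + 3·(√(3)/2 + 1)^2·(2·(-√(3)/(3·(√(3)/2 + 1)) - 1/(2·(√(3)/2 + 1)))·(1/(24·(√(3)/2 + 1)) + √(3)/(9·(√(3)/2 + 1))) - 4·√(3)/(135·(√(3)/2 + 1)) - 1/(360·(√(3)/2 + 1)) + 2·(√(3)/(360·(√(3)/2 + 1)) + 2/(15·(√(3)/2 + 1)))·(√(3)/(3·(√(3)/2 + 1)) + 1/(√(3)/2 + 1)) + (-2/(3·(√(3)/2 + 1)) - √(3)/(18·(√(3)/2 + 1)))^2)/4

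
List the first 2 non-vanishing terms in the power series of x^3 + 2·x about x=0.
x^3 + 2·x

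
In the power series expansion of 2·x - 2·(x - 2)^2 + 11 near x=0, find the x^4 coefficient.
Expand to order 4: 2·x - 2·(x - 2)^2 + 11 = -2·x^2 + 10·x + 3 + O(x^5).
The coefficient of x^4 is 0.

Final answer: 0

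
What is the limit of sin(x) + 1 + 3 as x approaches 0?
Direct substitution at x = 0 gives 4.

Final answer: 4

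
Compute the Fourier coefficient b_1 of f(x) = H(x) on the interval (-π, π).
b_1 = (1/π) ∫_{-π}^{π} f(x)·sin(1x) dx.
Evaluate the integral (use parity and integration by parts as needed): b_1 = 2/π.

Final answer: 2/π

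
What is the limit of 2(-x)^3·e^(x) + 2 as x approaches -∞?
The product is a 0·∞ indeterminate form at x → -∞.
Rewrite the product as 2(-x)^3 / e^(-x) (an ∞/∞ form) and apply L'Hôpital, or use the standard hierarchy e^(|x|) ≫ |(-x)^3| as x → -∞.
The indeterminate product → 0, so the limit = 2.

Final answer: 2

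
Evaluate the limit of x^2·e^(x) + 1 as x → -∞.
The product is a 0·∞ indeterminate form at x → -∞.
Rewrite the product as x^2 / e^(-x) (an ∞/∞ form) and apply L'Hôpital, or use the standard hierarchy e^(|x|) ≫ |x^2| as x → -∞.
The indeterminate product → 0, so the limit = 1.

Final answer: 1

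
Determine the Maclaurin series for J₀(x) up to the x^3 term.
1 - x^2/4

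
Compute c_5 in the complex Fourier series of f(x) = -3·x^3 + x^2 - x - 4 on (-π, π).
Compute the real Fourier coefficients first: a_5 = -4/25, b_5 = -6·π^2/5 - 14/125.
Then c_5 = (a_5 − i·b_5)/2 = -2/25 + 7·i/125 + 3·i·π^2/5.

Final answer: -2/25 + 7·i/125 + 3·i·π^2/5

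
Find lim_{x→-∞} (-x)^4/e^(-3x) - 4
The quotient is an ∞/∞ indeterminate form as x → -∞.
Compare growth rates of the dominant terms (exponentials ≫ polynomials ≫ logarithms), or apply L'Hôpital's rule; the quotient → 0.
Adding the constant: 0 - 4 = -4. Limit = -4.

Final answer: -4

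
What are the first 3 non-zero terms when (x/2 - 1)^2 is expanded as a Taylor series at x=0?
x^2/4 - x + 1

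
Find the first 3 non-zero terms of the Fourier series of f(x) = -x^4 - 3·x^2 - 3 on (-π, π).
(-36 + 8·π^2)·cos(x) - 2·π^2·cos(2·x) - π^4/5 - π^2 - 3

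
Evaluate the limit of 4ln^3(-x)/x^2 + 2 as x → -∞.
The quotient is an ∞/∞ indeterminate form as x → -∞.
Compare growth rates of the dominant terms (exponentials ≫ polynomials ≫ logarithms), or apply L'Hôpital's rule; the quotient → 0.
Adding the constant: 0 + 2 = 2. Limit = 2.

Final answer: 2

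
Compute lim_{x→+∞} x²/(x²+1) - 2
Evaluate the dominant behaviour as x → +∞; each term tends to a finite value or vanishes.
Limit = -1.

Final answer: -1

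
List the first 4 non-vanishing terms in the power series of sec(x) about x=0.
61·x^6/720 + 5·x^4/24 + x^2/2 + 1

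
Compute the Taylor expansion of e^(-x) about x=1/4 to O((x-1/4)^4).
e^(-1/4) - e^(-1/4)·(x - 1/4) + e^(-1/4)·(x - 1/4)^2/2 - e^(-1/4)·(x - 1/4)^3/6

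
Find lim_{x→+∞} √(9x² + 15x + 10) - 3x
As x → +∞: multiply by the conjugate to get (15x+10)/(√(9x²+15x+10)+3x); the denominator ~ 6x, so the limit is 15/6 = 5/2.
Limit = 5/2.

Final answer: 5/2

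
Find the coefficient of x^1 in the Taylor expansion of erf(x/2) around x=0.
Expand to order 1: erf(x/2) = x/√(π) + O(x^2).
The coefficient of x^1 is 1/√(π).

Final answer: 1/√(π)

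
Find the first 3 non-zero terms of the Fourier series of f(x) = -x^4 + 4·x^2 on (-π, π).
(-64 + 8·π^2)·cos(x) + (7 - 2·π^2)·cos(2·x) - π^4/5 + 4·π^2/3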